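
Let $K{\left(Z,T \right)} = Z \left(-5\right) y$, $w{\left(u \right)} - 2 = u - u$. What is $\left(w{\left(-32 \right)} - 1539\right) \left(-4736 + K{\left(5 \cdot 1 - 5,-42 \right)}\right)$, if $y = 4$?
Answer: $7279232$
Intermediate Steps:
$w{\left(u \right)} = 2$ ($w{\left(u \right)} = 2 + \left(u - u\right) = 2 + 0 = 2$)
$K{\left(Z,T \right)} = - 20 Z$ ($K{\left(Z,T \right)} = Z \left(-5\right) 4 = - 5 Z 4 = - 20 Z$)
$\left(w{\left(-32 \right)} - 1539\right) \left(-4736 + K{\left(5 \cdot 1 - 5,-42 \right)}\right) = \left(2 - 1539\right) \left(-4736 - 20 \left(5 \cdot 1 - 5\right)\right) = - 1537 \left(-4736 - 20 \left(5 - 5\right)\right) = - 1537 \left(-4736 - 0\right) = - 1537 \left(-4736 + 0\right) = \left(-1537\right) \left(-4736\right) = 7279232$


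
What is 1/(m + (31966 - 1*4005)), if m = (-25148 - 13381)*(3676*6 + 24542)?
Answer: -1/1795346381 ≈ -5.5700e-10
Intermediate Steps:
m = -1795374342 (m = -38529*(22056 + 24542) = -38529*46598 = -1795374342)
1/(m + (31966 - 1*4005)) = 1/(-1795374342 + (31966 - 1*4005)) = 1/(-1795374342 + (31966 - 4005)) = 1/(-1795374342 + 27961) = 1/(-1795346381) = -1/1795346381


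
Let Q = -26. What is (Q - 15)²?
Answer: 1681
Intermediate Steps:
(Q - 15)² = (-26 - 15)² = (-41)² = 1681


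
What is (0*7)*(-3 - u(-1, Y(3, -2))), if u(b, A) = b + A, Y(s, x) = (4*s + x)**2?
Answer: 0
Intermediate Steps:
Y(s, x) = (x + 4*s)**2
u(b, A) = A + b
(0*7)*(-3 - u(-1, Y(3, -2))) = (0*7)*(-3 - ((-2 + 4*3)**2 - 1)) = 0*(-3 - ((-2 + 12)**2 - 1)) = 0*(-3 - (10**2 - 1)) = 0*(-3 - (100 - 1)) = 0*(-3 - 1*99) = 0*(-3 - 99) = 0*(-102) = 0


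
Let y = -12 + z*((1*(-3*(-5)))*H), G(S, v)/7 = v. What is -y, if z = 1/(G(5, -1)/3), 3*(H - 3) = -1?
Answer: 204/7 ≈ 29.143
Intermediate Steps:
G(S, v) = 7*v
H = 8/3 (H = 3 + (1/3)*(-1) = 3 - 1/3 = 8/3 ≈ 2.6667)
z = -3/7 (z = 1/((7*(-1))/3) = 1/(-7*1/3) = 1/(-7/3) = -3/7 ≈ -0.42857)
y = -204/7 (y = -12 - 3*1*(-3*(-5))*8/(7*3) = -12 - 3*1*15*8/(7*3) = -12 - 45*8/(7*3) = -12 - 3/7*40 = -12 - 120/7 = -204/7 ≈ -29.143)
-y = -1*(-204/7) = 204/7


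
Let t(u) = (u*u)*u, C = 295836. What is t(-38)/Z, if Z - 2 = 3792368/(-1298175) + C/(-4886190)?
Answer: 483416962606575/8650025126 ≈ 55886.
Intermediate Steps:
t(u) = u**3 (t(u) = u**2*u = u**3)
Z = -69200201008/70479218925 (Z = 2 + (3792368/(-1298175) + 295836/(-4886190)) = 2 + (3792368*(-1/1298175) + 295836*(-1/4886190)) = 2 + (-3792368/1298175 - 49306/814365) = 2 - 210158638858/70479218925 = -69200201008/70479218925 ≈ -0.98185)
t(-38)/Z = (-38)**3/(-69200201008/70479218925) = -54872*(-70479218925/69200201008) = 483416962606575/8650025126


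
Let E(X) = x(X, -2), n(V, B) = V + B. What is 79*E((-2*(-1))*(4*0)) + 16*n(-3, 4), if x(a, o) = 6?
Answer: 490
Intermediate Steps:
n(V, B) = B + V
E(X) = 6
79*E((-2*(-1))*(4*0)) + 16*n(-3, 4) = 79*6 + 16*(4 - 3) = 474 + 16*1 = 474 + 16 = 490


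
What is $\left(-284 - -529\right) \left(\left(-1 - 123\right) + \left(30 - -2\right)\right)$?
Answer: $-22540$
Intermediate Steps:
$\left(-284 - -529\right) \left(\left(-1 - 123\right) + \left(30 - -2\right)\right) = \left(-284 + 529\right) \left(-124 + \left(30 + 2\right)\right) = 245 \left(-124 + 32\right) = 245 \left(-92\right) = -22540$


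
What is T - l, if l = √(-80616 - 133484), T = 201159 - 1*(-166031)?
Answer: 367190 - 10*I*√2141 ≈ 3.6719e+5 - 462.71*I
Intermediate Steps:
T = 367190 (T = 201159 + 166031 = 367190)
l = 10*I*√2141 (l = √(-214100) = 10*I*√2141 ≈ 462.71*I)
T - l = 367190 - 10*I*√2141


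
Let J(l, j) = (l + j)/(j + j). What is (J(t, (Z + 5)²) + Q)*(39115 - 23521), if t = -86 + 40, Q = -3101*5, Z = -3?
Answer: -483733677/2 ≈ -2.4187e+8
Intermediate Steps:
Q = -15505
t = -46
J(l, j) = (j + l)/(2*j) (J(l, j) = (j + l)/((2*j)) = (j + l)*(1/(2*j)) = (j + l)/(2*j))
(J(t, (Z + 5)²) + Q)*(39115 - 23521) = (((-3 + 5)² - 46)/(2*((-3 + 5)²)) - 15505)*(39115 - 23521) = ((2² - 46)/(2*(2²)) - 15505)*15594 = ((½)*(4 - 46)/4 - 15505)*15594 = ((½)*(¼)*(-42) - 15505)*15594 = (-21/4 - 15505)*15594 = -62041/4*15594 = -483733677/2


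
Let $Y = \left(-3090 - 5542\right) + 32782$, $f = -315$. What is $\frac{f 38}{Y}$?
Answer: $- \frac{57}{115} \approx -0.49565$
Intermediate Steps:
$Y = 24150$ ($Y = -8632 + 32782 = 24150$)
$\frac{f 38}{Y} = \frac{\left(-315\right) 38}{24150} = \left(-11970\right) \frac{1}{24150} = - \frac{57}{115}$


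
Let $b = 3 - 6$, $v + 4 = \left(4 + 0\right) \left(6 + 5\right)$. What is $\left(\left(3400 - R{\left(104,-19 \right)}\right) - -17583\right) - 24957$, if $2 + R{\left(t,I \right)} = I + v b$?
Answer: $-3833$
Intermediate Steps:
$v = 40$ ($v = -4 + \left(4 + 0\right) \left(6 + 5\right) = -4 + 4 \cdot 11 = -4 + 44 = 40$)
$b = -3$ ($b = 3 - 6 = -3$)
$R{\left(t,I \right)} = -122 + I$ ($R{\left(t,I \right)} = -2 + \left(I + 40 \left(-3\right)\right) = -2 + \left(I - 120\right) = -2 + \left(-120 + I\right) = -122 + I$)
$\left(\left(3400 - R{\left(104,-19 \right)}\right) - -17583\right) - 24957 = \left(\left(3400 - \left(-122 - 19\right)\right) - -17583\right) - 24957 = \left(\left(3400 - -141\right) + 17583\right) - 24957 = \left(\left(3400 + 141\right) + 17583\right) - 24957 = \left(3541 + 17583\right) - 24957 = 21124 - 24957 = -3833$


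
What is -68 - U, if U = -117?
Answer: 49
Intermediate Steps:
-68 - U = -68 - 1*(-117) = -68 + 117 = 49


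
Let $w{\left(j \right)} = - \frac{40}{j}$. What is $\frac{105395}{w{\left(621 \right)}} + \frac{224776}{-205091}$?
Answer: $- \frac{2684655088577}{1640728} \approx -1.6363 \cdot 10^{6}$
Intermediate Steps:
$\frac{105395}{w{\left(621 \right)}} + \frac{224776}{-205091} = \frac{105395}{\left(-40\right) \frac{1}{621}} + \frac{224776}{-205091} = \frac{105395}{\left(-40\right) \frac{1}{621}} + 224776 \left(- \frac{1}{205091}\right) = \frac{105395}{- \frac{40}{621}} - \frac{224776}{205091} = 105395 \left(- \frac{621}{40}\right) - \frac{224776}{205091} = - \frac{13090059}{8} - \frac{224776}{205091} = - \frac{2684655088577}{1640728}$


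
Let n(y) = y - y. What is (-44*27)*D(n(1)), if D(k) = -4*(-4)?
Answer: -19008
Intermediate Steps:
n(y) = 0
D(k) = 16
(-44*27)*D(n(1)) = -44*27*16 = -1188*16 = -19008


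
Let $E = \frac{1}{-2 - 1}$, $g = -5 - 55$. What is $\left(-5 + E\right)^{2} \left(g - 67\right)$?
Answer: $- \frac{32512}{9} \approx -3612.4$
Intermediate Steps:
$g = -60$ ($g = -5 - 55 = -60$)
$E = - \frac{1}{3}$ ($E = \frac{1}{-3} = - \frac{1}{3} \approx -0.33333$)
$\left(-5 + E\right)^{2} \left(g - 67\right) = \left(-5 - \frac{1}{3}\right)^{2} \left(-60 - 67\right) = \left(- \frac{16}{3}\right)^{2} \left(-127\right) = \frac{256}{9} \left(-127\right) = - \frac{32512}{9}$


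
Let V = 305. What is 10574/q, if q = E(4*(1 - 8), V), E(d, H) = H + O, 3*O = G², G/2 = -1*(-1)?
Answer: 31722/919 ≈ 34.518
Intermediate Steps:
G = 2 (G = 2*(-1*(-1)) = 2*1 = 2)
O = 4/3 (O = (⅓)*2² = (⅓)*4 = 4/3 ≈ 1.3333)
E(d, H) = 4/3 + H (E(d, H) = H + 4/3 = 4/3 + H)
q = 919/3 (q = 4/3 + 305 = 919/3 ≈ 306.33)
10574/q = 10574/(919/3) = 10574*(3/919) = 31722/919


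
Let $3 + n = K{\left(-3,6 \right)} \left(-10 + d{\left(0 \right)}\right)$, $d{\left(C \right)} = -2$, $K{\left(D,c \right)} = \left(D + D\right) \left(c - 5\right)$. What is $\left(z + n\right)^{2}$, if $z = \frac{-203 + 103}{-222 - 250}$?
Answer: $\frac{66699889}{13924} \approx 4790.3$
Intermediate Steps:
$K{\left(D,c \right)} = 2 D \left(-5 + c\right)$
$n = 69$ ($n = -3 + 2 \left(-3\right) \left(-5 + 6\right) \left(-10 - 2\right) = -3 + 2 \left(-3\right) 1 \left(-12\right) = -3 - -72 = -3 + 72 = 69$)
$z = \frac{25}{118}$ ($z = - \frac{100}{-472} = \left(-100\right) \left(- \frac{1}{472}\right) = \frac{25}{118} \approx 0.21186$)
$\left(z + n\right)^{2} = \left(\frac{25}{118} + 69\right)^{2} = \left(\frac{8167}{118}\right)^{2} = \frac{66699889}{13924}$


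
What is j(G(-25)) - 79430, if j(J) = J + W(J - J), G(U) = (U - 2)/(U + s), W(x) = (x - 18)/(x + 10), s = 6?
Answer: -7545886/95 ≈ -79430.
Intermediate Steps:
W(x) = (-18 + x)/(10 + x)
G(U) = (-2 + U)/(6 + U) (G(U) = (U - 2)/(U + 6) = (-2 + U)/(6 + U))
j(J) = -9/5 + J (j(J) = J + (-18 + (J - J))/(10 + (J - J)) = J + (-18 + 0)/(10 + 0) = J - 18/10 = J + (1/10)*(-18) = J - 9/5 = -9/5 + J)
j(G(-25)) - 79430 = (-9/5 + (-2 - 25)/(6 - 25)) - 79430 = (-9/5 - 27/(-19)) - 79430 = (-9/5 - 1/19*(-27)) - 79430 = (-9/5 + 27/19) - 79430 = -36/95 - 79430 = -7545886/95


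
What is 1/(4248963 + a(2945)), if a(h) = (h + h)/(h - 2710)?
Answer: 47/199702439 ≈ 2.3535e-7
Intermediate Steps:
a(h) = 2*h/(-2710 + h) (a(h) = (2*h)/(-2710 + h) = 2*h/(-2710 + h))
1/(4248963 + a(2945)) = 1/(4248963 + 2*2945/(-2710 + 2945)) = 1/(4248963 + 2*2945/235) = 1/(4248963 + 2*2945*(1/235)) = 1/(4248963 + 1178/47) = 1/(199702439/47) = 47/199702439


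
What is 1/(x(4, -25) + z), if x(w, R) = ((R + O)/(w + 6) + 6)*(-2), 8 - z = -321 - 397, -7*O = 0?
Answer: 1/719 ≈ 0.0013908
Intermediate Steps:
O = 0 (O = -⅐*0 = 0)
z = 726 (z = 8 - (-321 - 397) = 8 - 1*(-718) = 8 + 718 = 726)
x(w, R) = -12 - 2*R/(6 + w) (x(w, R) = ((R + 0)/(w + 6) + 6)*(-2) = (R/(6 + w) + 6)*(-2) = (6 + R/(6 + w))*(-2) = -12 - 2*R/(6 + w))
1/(x(4, -25) + z) = 1/(2*(-36 - 1*(-25) - 6*4)/(6 + 4) + 726) = 1/(2*(-36 + 25 - 24)/10 + 726) = 1/(2*(⅒)*(-35) + 726) = 1/(-7 + 726) = 1/719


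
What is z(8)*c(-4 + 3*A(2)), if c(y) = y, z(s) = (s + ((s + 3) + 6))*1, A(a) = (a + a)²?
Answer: 1100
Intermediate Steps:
A(a) = 4*a² (A(a) = (2*a)² = 4*a²)
z(s) = 9 + 2*s (z(s) = (s + ((3 + s) + 6))*1 = (s + (9 + s))*1 = (9 + 2*s)*1 = 9 + 2*s)
z(8)*c(-4 + 3*A(2)) = (9 + 2*8)*(-4 + 3*(4*2²)) = (9 + 16)*(-4 + 3*(4*4)) = 25*(-4 + 3*16) = 25*(-4 + 48) = 25*44 = 1100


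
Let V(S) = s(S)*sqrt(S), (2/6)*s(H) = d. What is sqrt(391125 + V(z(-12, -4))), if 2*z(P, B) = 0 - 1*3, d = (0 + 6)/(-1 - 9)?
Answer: sqrt(39112500 - 90*I*sqrt(6))/10 ≈ 625.4 - 0.0017625*I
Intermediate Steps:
d = -3/5 (d = 6/(-10) = 6*(-1/10) = -3/5 ≈ -0.60000)
s(H) = -9/5 (s(H) = 3*(-3/5) = -9/5)
z(P, B) = -3/2 (z(P, B) = (0 - 1*3)/2 = (0 - 3)/2 = (1/2)*(-3) = -3/2)
V(S) = -9*sqrt(S)/5
sqrt(391125 + V(z(-12, -4))) = sqrt(391125 - 9*I*sqrt(6)/10)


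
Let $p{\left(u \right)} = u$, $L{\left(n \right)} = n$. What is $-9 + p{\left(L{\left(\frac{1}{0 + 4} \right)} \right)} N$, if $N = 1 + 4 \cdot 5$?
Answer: $- \frac{15}{4} \approx -3.75$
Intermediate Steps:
$N = 21$ ($N = 1 + 20 = 21$)
$-9 + p{\left(L{\left(\frac{1}{0 + 4} \right)} \right)} N = -9 + \frac{1}{0 + 4} \cdot 21 = -9 + \frac{1}{4} \cdot 21 = -9 + \frac{21}{4} = - \frac{15}{4}$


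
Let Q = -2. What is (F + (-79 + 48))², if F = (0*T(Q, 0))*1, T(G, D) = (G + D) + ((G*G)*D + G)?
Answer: 961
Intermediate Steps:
T(G, D) = D + 2*G + D*G² (T(G, D) = (D + G) + (G²*D + G) = (D + G) + (D*G² + G) = (D + G) + (G + D*G²) = D + 2*G + D*G²)
F = 0 (F = (0*(0 + 2*(-2) + 0*(-2)²))*1 = (0*(0 - 4 + 0*4))*1 = (0*(0 - 4 + 0))*1 = (0*(-4))*1 = 0*1 = 0)
(F + (-79 + 48))² = (0 + (-79 + 48))² = (0 - 31)² = (-31)² = 961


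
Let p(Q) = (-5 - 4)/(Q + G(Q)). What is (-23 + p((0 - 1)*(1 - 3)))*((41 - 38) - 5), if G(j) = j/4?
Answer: 266/5 ≈ 53.200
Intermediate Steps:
G(j) = j/4 (G(j) = j*(¼) = j/4)
p(Q) = -36/(5*Q) (p(Q) = (-5 - 4)/(Q + Q/4) = -9*4/(5*Q) = -36/(5*Q))
(-23 + p((0 - 1)*(1 - 3)))*((41 - 38) - 5) = (-23 - 36*1/((0 - 1)*(1 - 3))/5)*((41 - 38) - 5) = (-23 - 36/(5*((-1*(-2)))))*(3 - 5) = (-23 - 36/5/2)*(-2) = (-23 - 36/5*½)*(-2) = (-23 - 18/5)*(-2) = -133/5*(-2) = 266/5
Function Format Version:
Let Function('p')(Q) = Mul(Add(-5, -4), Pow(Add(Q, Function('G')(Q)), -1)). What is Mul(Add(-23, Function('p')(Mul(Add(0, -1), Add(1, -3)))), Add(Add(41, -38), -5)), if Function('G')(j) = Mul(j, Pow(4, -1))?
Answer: Rational(266, 5) ≈ 53.200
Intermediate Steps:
Function('G')(j) = Mul(Rational(1, 4), j) (Function('G')(j) = Mul(j, Rational(1, 4)) = Mul(Rational(1, 4), j))
Function('p')(Q) = Mul(Rational(-36, 5), Pow(Q, -1)) (Function('p')(Q) = Mul(Add(-5, -4), Pow(Add(Q, Mul(Rational(1, 4), Q)), -1)) = Mul(-9, Pow(Mul(Rational(5, 4), Q), -1)) = Mul(-9, Mul(Rational(4, 5), Pow(Q, -1))) = Mul(Rational(-36, 5), Pow(Q, -1)))
Mul(Add(-23, Function('p')(Mul(Add(0, -1), Add(1, -3)))), Add(Add(41, -38), -5)) = Mul(Add(-23, Mul(Rational(-36, 5), Pow(Mul(Add(0, -1), Add(1, -3)), -1))), Add(Add(41, -38), -5)) = Mul(Add(-23, Mul(Rational(-36, 5), Pow(Mul(-1, -2), -1))), Add(3, -5)) = Mul(Add(-23, Mul(Rational(-36, 5), Pow(2, -1))), -2) = Mul(Add(-23, Mul(Rational(-36, 5), Rational(1, 2))), -2) = Mul(Add(-23, Rational(-18, 5)), -2) = Mul(Rational(-133, 5), -2) = Rational(266, 5)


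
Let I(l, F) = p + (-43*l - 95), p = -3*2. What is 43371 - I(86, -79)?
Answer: 47170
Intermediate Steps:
p = -6
I(l, F) = -101 - 43*l (I(l, F) = -6 + (-43*l - 95) = -6 + (-95 - 43*l) = -101 - 43*l)
43371 - I(86, -79) = 43371 - (-101 - 43*86) = 43371 - (-101 - 3698) = 43371 - 1*(-3799) = 43371 + 3799 = 47170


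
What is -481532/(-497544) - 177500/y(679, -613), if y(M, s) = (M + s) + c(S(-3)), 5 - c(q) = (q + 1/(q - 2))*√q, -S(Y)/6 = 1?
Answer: -10028419947751/4192181358 + 6958000*I*√6/33703 ≈ -2392.2 + 505.7*I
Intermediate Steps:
S(Y) = -6 (S(Y) = -6*1 = -6)
c(q) = 5 - √q*(q + 1/(-2 + q)) (c(q) = 5 - (q + 1/(q - 2))*√q = 5 - (q + 1/(-2 + q))*√q = 5 - √q*(q + 1/(-2 + q)))
y(M, s) = 5 + M + s + 49*I*√6/8 (y(M, s) = (M + s) + (-10 - √(-6) - (-6)^(5/2) + 2*(-6)^(3/2) + 5*(-6))/(-2 - 6) = (M + s) + (-10 - I*√6 - 36*I*√6 + 2*(-6*I*√6) - 30)/(-8) = (M + s) - (-10 - I*√6 - 36*I*√6 - 12*I*√6 - 30)/8 = (M + s) - (-40 - 49*I*√6)/8 = (M + s) + (5 + 49*I*√6/8) = 5 + M + s + 49*I*√6/8)
-481532/(-497544) - 177500/y(679, -613) = -481532/(-497544) - 177500/(5 + 679 - 613 + 49*I*√6/8) = -481532*(-1/497544) - 177500/(71 + 49*I*√6/8) = 120383/124386 - 177500/(71 + 49*I*√6/8)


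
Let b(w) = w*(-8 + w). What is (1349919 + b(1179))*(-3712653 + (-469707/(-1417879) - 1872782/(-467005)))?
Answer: -6712606471612395261767616/662156582395 ≈ -1.0137e+13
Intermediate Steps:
(1349919 + b(1179))*(-3712653 + (-469707/(-1417879) - 1872782/(-467005))) = (1349919 + 1179*(-8 + 1179))*(-3712653 + (-469707/(-1417879) - 1872782/(-467005))) = (1349919 + 1179*1171)*(-3712653 + (-469707*(-1/1417879) - 1872782*(-1/467005))) = (1349919 + 1380609)*(-3712653 + (469707/1417879 + 1872782/467005)) = 2730528*(-3712653 + 2874733786913/662156582395) = 2730528*(-2458354747364757022/662156582395) = -6712606471612395261767616/662156582395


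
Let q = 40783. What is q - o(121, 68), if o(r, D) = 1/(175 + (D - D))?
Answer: 7137024/175 ≈ 40783.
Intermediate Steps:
o(r, D) = 1/175 (o(r, D) = 1/(175 + 0) = 1/175)
q - o(121, 68) = 40783 - 1*1/175 = 40783 - 1/175 = 7137024/175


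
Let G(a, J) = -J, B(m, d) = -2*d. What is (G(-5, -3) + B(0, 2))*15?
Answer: -15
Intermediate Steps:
(G(-5, -3) + B(0, 2))*15 = (-1*(-3) - 2*2)*15 = (3 - 4)*15 = -1*15 = -15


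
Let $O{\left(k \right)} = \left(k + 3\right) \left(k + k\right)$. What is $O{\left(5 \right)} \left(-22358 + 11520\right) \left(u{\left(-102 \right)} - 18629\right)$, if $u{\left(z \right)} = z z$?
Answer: $7131404000$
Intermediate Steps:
$u{\left(z \right)} = z^{2}$
$O{\left(k \right)} = 2 k \left(3 + k\right)$ ($O{\left(k \right)} = \left(3 + k\right) 2 k = 2 k \left(3 + k\right)$)
$O{\left(5 \right)} \left(-22358 + 11520\right) \left(u{\left(-102 \right)} - 18629\right) = 2 \cdot 5 \left(3 + 5\right) \left(-22358 + 11520\right) \left(\left(-102\right)^{2} - 18629\right) = 2 \cdot 5 \cdot 8 \left(- 10838 \left(10404 - 18629\right)\right) = 80 \left(\left(-10838\right) \left(-8225\right)\right) = 80 \cdot 89142550 = 7131404000$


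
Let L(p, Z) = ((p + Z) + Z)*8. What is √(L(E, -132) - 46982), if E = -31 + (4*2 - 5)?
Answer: I*√49318 ≈ 222.08*I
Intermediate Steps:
E = -28 (E = -31 + (8 - 5) = -31 + 3 = -28)
L(p, Z) = 8*p + 16*Z (L(p, Z) = ((Z + p) + Z)*8 = (p + 2*Z)*8 = 8*p + 16*Z)
√(L(E, -132) - 46982) = √((8*(-28) + 16*(-132)) - 46982) = √((-224 - 2112) - 46982) = √(-2336 - 46982) = √(-49318) = I*√49318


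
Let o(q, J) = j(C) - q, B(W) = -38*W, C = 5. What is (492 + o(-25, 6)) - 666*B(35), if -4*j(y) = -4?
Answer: 886298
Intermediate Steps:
j(y) = 1 (j(y) = -¼*(-4) = 1)
o(q, J) = 1 - q
(492 + o(-25, 6)) - 666*B(35) = (492 + (1 - 1*(-25))) - (-25308)*35 = (492 + (1 + 25)) - 666*(-1330) = (492 + 26) + 885780 = 518 + 885780 = 886298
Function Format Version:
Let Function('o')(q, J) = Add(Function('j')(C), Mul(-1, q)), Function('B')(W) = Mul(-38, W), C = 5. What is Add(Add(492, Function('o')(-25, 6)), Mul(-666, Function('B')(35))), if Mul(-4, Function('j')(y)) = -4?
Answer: 886298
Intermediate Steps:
Function('j')(y) = 1 (Function('j')(y) = Mul(Rational(-1, 4), -4) = 1)
Function('o')(q, J) = Add(1, Mul(-1, q))
Add(Add(492, Function('o')(-25, 6)), Mul(-666, Function('B')(35))) = Add(Add(492, Add(1, Mul(-1, -25))), Mul(-666, Mul(-38, 35))) = Add(Add(492, Add(1, 25)), Mul(-666, -1330)) = Add(Add(492, 26), 885780) = Add(518, 885780) = 886298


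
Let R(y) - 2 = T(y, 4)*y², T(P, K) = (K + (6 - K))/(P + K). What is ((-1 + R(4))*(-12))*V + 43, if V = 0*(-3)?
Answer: 43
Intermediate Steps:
V = 0
T(P, K) = 6/(K + P)
R(y) = 2 + 6*y²/(4 + y) (R(y) = 2 + (6/(4 + y))*y² = 2 + 6*y²/(4 + y))
((-1 + R(4))*(-12))*V + 43 = ((-1 + 2*(4 + 4 + 3*4²)/(4 + 4))*(-12))*0 + 43 = ((-1 + 2*(4 + 4 + 3*16)/8)*(-12))*0 + 43 = ((-1 + 2*(⅛)*(4 + 4 + 48))*(-12))*0 + 43 = ((-1 + 2*(⅛)*56)*(-12))*0 + 43 = ((-1 + 14)*(-12))*0 + 43 = (13*(-12))*0 + 43 = -156*0 + 43 = 0 + 43 = 43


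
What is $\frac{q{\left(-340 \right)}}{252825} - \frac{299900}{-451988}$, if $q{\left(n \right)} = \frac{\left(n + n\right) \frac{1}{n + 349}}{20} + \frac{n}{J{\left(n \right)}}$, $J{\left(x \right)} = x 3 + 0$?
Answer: $\frac{170596486468}{257116198725} \approx 0.6635$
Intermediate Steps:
$J{\left(x \right)} = 3 x$ ($J{\left(x \right)} = 3 x + 0 = 3 x$)
$q{\left(n \right)} = \frac{1}{3} + \frac{n}{10 \left(349 + n\right)}$ ($q{\left(n \right)} = \frac{\left(n + n\right) \frac{1}{n + 349}}{20} + \frac{n}{3 n} = \frac{2 n}{349 + n} \frac{1}{20} + n \frac{1}{3 n} = \frac{2 n}{349 + n} \frac{1}{20} + \frac{1}{3} = \frac{n}{10 \left(349 + n\right)} + \frac{1}{3} = \frac{1}{3} + \frac{n}{10 \left(349 + n\right)}$)
$\frac{q{\left(-340 \right)}}{252825} - \frac{299900}{-451988} = \frac{\frac{1}{30} \frac{1}{349 - 340} \left(3490 + 13 \left(-340\right)\right)}{252825} - \frac{299900}{-451988} = \frac{3490 - 4420}{30 \cdot 9} \cdot \frac{1}{252825} - - \frac{74975}{112997} = \frac{1}{30} \cdot \frac{1}{9} \left(-930\right) \frac{1}{252825} + \frac{74975}{112997} = \left(- \frac{31}{9}\right) \frac{1}{252825} + \frac{74975}{112997} = - \frac{31}{2275425} + \frac{74975}{112997} = \frac{170596486468}{257116198725}$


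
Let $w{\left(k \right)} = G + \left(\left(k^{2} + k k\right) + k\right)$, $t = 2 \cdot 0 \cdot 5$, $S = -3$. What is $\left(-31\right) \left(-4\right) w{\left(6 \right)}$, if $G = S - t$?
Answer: $9300$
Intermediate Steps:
$t = 0$ ($t = 0 \cdot 5 = 0$)
$G = -3$ ($G = -3 - 0 = -3 + 0 = -3$)
$w{\left(k \right)} = -3 + k + 2 k^{2}$ ($w{\left(k \right)} = -3 + \left(\left(k^{2} + k k\right) + k\right) = -3 + \left(\left(k^{2} + k^{2}\right) + k\right) = -3 + \left(2 k^{2} + k\right) = -3 + \left(k + 2 k^{2}\right) = -3 + k + 2 k^{2}$)
$\left(-31\right) \left(-4\right) w{\left(6 \right)} = \left(-31\right) \left(-4\right) \left(-3 + 6 + 2 \cdot 6^{2}\right) = 124 \left(-3 + 6 + 2 \cdot 36\right) = 124 \left(-3 + 6 + 72\right) = 124 \cdot 75 = 9300$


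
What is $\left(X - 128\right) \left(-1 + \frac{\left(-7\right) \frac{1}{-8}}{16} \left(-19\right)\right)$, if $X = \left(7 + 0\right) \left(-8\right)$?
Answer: $\frac{6003}{16} \approx 375.19$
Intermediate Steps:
$X = -56$ ($X = 7 \left(-8\right) = -56$)
$\left(X - 128\right) \left(-1 + \frac{\left(-7\right) \frac{1}{-8}}{16} \left(-19\right)\right) = \left(-56 - 128\right) \left(-1 + \frac{\left(-7\right) \frac{1}{-8}}{16} \left(-19\right)\right) = - 184 \left(-1 + \left(-7\right) \left(- \frac{1}{8}\right) \frac{1}{16} \left(-19\right)\right) = - 184 \left(-1 + \frac{7}{8} \cdot \frac{1}{16} \left(-19\right)\right) = - 184 \left(-1 + \frac{7}{128} \left(-19\right)\right) = - 184 \left(-1 - \frac{133}{128}\right) = \left(-184\right) \left(- \frac{261}{128}\right) = \frac{6003}{16}$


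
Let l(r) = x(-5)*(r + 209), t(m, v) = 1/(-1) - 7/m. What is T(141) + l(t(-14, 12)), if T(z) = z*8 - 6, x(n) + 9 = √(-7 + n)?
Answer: -1509/2 + 417*I*√3 ≈ -754.5 + 722.27*I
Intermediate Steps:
x(n) = -9 + √(-7 + n)
t(m, v) = -1 - 7/m (t(m, v) = 1*(-1) - 7/m = -1 - 7/m)
l(r) = (-9 + 2*I*√3)*(209 + r) (l(r) = (-9 + √(-7 - 5))*(r + 209) = (-9 + √(-12))*(209 + r) = (-9 + 2*I*√3)*(209 + r))
T(z) = -6 + 8*z (T(z) = 8*z - 6 = -6 + 8*z)
T(141) + l(t(-14, 12)) = (-6 + 8*141) - (9 - 2*I*√3)*(209 + (-7 - 1*(-14))/(-14)) = (-6 + 1128) - (9 - 2*I*√3)*(209 - (-7 + 14)/14) = 1122 - (9 - 2*I*√3)*(209 - 1/14*7) = 1122 - (9 - 2*I*√3)*(209 - ½) = 1122 - 1*(9 - 2*I*√3)*417/2 = 1122 + (-3753/2 + 417*I*√3) = -1509/2 + 417*I*√3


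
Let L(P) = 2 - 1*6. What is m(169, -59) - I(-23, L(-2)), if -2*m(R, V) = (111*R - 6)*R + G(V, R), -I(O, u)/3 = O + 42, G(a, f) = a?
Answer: -1584542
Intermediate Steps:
L(P) = -4 (L(P) = 2 - 6 = -4)
I(O, u) = -126 - 3*O (I(O, u) = -3*(O + 42) = -3*(42 + O) = -126 - 3*O)
m(R, V) = -V/2 - R*(-6 + 111*R)/2 (m(R, V) = -((111*R - 6)*R + V)/2 = -((-6 + 111*R)*R + V)/2 = -(R*(-6 + 111*R) + V)/2 = -(V + R*(-6 + 111*R))/2 = -V/2 - R*(-6 + 111*R)/2)
m(169, -59) - I(-23, L(-2)) = (3*169 - 111/2*169**2 - 1/2*(-59)) - (-126 - 3*(-23)) = (507 - 111/2*28561 + 59/2) - (-126 + 69) = (507 - 3170271/2 + 59/2) - 1*(-57) = -1584599 + 57 = -1584542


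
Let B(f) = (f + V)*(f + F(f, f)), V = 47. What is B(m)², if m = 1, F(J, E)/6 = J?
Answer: 112896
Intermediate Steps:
F(J, E) = 6*J
B(f) = 7*f*(47 + f) (B(f) = (f + 47)*(f + 6*f) = (47 + f)*(7*f) = 7*f*(47 + f))
B(m)² = (7*1*(47 + 1))² = (7*1*48)² = 336² = 112896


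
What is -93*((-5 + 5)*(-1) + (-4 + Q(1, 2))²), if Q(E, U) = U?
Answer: -372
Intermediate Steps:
-93*((-5 + 5)*(-1) + (-4 + Q(1, 2))²) = -93*((-5 + 5)*(-1) + (-4 + 2)²) = -93*(0*(-1) + (-2)²) = -93*(0 + 4) = -93*4 = -372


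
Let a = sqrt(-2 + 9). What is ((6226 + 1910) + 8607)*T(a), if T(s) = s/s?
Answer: 16743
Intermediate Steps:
a = sqrt(7) ≈ 2.6458
T(s) = 1
((6226 + 1910) + 8607)*T(a) = ((6226 + 1910) + 8607)*1 = (8136 + 8607)*1 = 16743*1 = 16743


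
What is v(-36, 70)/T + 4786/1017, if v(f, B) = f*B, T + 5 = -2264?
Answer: 13422274/2307573 ≈ 5.8166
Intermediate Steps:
T = -2269 (T = -5 - 2264 = -2269)
v(f, B) = B*f
v(-36, 70)/T + 4786/1017 = (70*(-36))/(-2269) + 4786/1017 = -2520*(-1/2269) + 4786*(1/1017) = 2520/2269 + 4786/1017 = 13422274/2307573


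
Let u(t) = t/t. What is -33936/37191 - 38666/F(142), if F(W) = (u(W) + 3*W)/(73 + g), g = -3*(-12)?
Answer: -1066390858/108031 ≈ -9871.2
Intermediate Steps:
g = 36
u(t) = 1
F(W) = 1/109 + 3*W/109 (F(W) = (1 + 3*W)/(73 + 36) = (1 + 3*W)/109 = (1 + 3*W)*(1/109) = 1/109 + 3*W/109)
-33936/37191 - 38666/F(142) = -33936/37191 - 38666/(1/109 + (3/109)*142) = -33936*1/37191 - 38666/(1/109 + 426/109) = -1616/1771 - 38666/427/109 = -1616/1771 - 38666*109/427 = -1616/1771 - 4214594/427 = -1066390858/108031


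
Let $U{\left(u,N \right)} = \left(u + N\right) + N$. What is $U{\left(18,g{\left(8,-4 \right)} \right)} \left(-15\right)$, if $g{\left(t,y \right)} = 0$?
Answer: $-270$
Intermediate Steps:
$U{\left(u,N \right)} = u + 2 N$ ($U{\left(u,N \right)} = \left(N + u\right) + N = u + 2 N$)
$U{\left(18,g{\left(8,-4 \right)} \right)} \left(-15\right) = \left(18 + 2 \cdot 0\right) \left(-15\right) = \left(18 + 0\right) \left(-15\right) = 18 \left(-15\right) = -270$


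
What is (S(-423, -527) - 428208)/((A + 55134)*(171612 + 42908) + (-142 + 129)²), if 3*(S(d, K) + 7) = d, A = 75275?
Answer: -428356/27975338849 ≈ -1.5312e-5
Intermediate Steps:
S(d, K) = -7 + d/3
(S(-423, -527) - 428208)/((A + 55134)*(171612 + 42908) + (-142 + 129)²) = ((-7 + (⅓)*(-423)) - 428208)/((75275 + 55134)*(171612 + 42908) + (-142 + 129)²) = ((-7 - 141) - 428208)/(130409*214520 + (-13)²) = (-148 - 428208)/(27975338680 + 169) = -428356/27975338849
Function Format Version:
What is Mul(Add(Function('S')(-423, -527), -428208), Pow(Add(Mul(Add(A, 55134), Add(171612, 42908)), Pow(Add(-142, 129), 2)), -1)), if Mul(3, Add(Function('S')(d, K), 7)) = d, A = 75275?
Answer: Rational(-428356, 27975338849) ≈ -1.5312e-5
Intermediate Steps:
Function('S')(d, K) = Add(-7, Mul(Rational(1, 3), d))
Mul(Add(Function('S')(-423, -527), -428208), Pow(Add(Mul(Add(A, 55134), Add(171612, 42908)), Pow(Add(-142, 129), 2)), -1)) = Mul(Add(Add(-7, Mul(Rational(1, 3), -423)), -428208), Pow(Add(Mul(Add(75275, 55134), Add(171612, 42908)), Pow(Add(-142, 129), 2)), -1)) = Mul(Add(Add(-7, -141), -428208), Pow(Add(Mul(130409, 214520), Pow(-13, 2)), -1)) = Mul(Add(-148, -428208), Pow(Add(27975338680, 169), -1)) = Mul(-428356, Pow(27975338849, -1)) = Mul(-428356, Rational(1, 27975338849)) = Rational(-428356, 27975338849)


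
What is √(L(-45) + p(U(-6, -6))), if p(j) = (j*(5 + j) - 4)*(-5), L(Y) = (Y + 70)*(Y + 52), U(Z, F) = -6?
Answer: √165 ≈ 12.845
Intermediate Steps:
L(Y) = (52 + Y)*(70 + Y) (L(Y) = (70 + Y)*(52 + Y) = (52 + Y)*(70 + Y))
p(j) = 20 - 5*j*(5 + j) (p(j) = (-4 + j*(5 + j))*(-5) = 20 - 5*j*(5 + j))
√(L(-45) + p(U(-6, -6))) = √((3640 + (-45)² + 122*(-45)) + (20 - 25*(-6) - 5*(-6)²)) = √((3640 + 2025 - 5490) + (20 + 150 - 5*36)) = √(175 + (20 + 150 - 180)) = √(175 - 10) = √165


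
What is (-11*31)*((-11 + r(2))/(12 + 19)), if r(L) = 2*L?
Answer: 77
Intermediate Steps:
(-11*31)*((-11 + r(2))/(12 + 19)) = (-11*31)*((-11 + 2*2)/(12 + 19)) = -341*(-11 + 4)/31 = -(-2387)/31 = -341*(-7/31) = 77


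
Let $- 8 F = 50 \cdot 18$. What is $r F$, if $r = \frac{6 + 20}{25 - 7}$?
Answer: $- \frac{325}{2} \approx -162.5$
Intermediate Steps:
$F = - \frac{225}{2}$ ($F = - \frac{50 \cdot 18}{8} = \left(- \frac{1}{8}\right) 900 = - \frac{225}{2} \approx -112.5$)
$r = \frac{13}{9}$ ($r = \frac{26}{18} = 26 \cdot \frac{1}{18} = \frac{13}{9} \approx 1.4444$)
$r F = \frac{13}{9} \left(- \frac{225}{2}\right) = - \frac{325}{2}$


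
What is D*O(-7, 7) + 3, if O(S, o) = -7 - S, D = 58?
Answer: 3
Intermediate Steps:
D*O(-7, 7) + 3 = 58*(-7 - 1*(-7)) + 3 = 58*(-7 + 7) + 3 = 58*0 + 3 = 0 + 3 = 3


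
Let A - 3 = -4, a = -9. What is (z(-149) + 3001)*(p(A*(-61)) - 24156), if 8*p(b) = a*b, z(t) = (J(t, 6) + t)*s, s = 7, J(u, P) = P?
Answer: -48449250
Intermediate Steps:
A = -1 (A = 3 - 4 = -1)
z(t) = 42 + 7*t (z(t) = (6 + t)*7 = 42 + 7*t)
p(b) = -9*b/8 (p(b) = (-9*b)/8 = -9*b/8)
(z(-149) + 3001)*(p(A*(-61)) - 24156) = ((42 + 7*(-149)) + 3001)*(-(-9)*(-61)/8 - 24156) = ((42 - 1043) + 3001)*(-9/8*61 - 24156) = (-1001 + 3001)*(-549/8 - 24156) = 2000*(-193797/8) = -48449250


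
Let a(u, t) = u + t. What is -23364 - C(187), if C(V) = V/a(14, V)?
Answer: -4696351/201 ≈ -23365.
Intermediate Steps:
a(u, t) = t + u
C(V) = V/(14 + V) (C(V) = V/(V + 14) = V/(14 + V))
-23364 - C(187) = -23364 - 187/(14 + 187) = -23364 - 187/201 = -4696351/201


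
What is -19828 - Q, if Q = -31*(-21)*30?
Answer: -39358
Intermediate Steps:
Q = 19530 (Q = 651*30 = 19530)
-19828 - Q = -19828 - 1*19530 = -19828 - 19530 = -39358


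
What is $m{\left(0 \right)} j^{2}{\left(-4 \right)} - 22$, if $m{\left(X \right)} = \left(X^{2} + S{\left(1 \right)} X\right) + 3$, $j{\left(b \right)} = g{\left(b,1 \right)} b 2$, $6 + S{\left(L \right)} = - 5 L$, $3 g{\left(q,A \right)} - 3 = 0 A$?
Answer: $170$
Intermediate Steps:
$g{\left(q,A \right)} = 1$ ($g{\left(q,A \right)} = 1 + \frac{0 A}{3} = 1 + \frac{1}{3} \cdot 0 = 1 + 0 = 1$)
$S{\left(L \right)} = -6 - 5 L$
$j{\left(b \right)} = 2 b$ ($j{\left(b \right)} = 1 b 2 = b 2 = 2 b$)
$m{\left(X \right)} = 3 + X^{2} - 11 X$ ($m{\left(X \right)} = \left(X^{2} + \left(-6 - 5\right) X\right) + 3 = \left(X^{2} - 11 X\right) + 3 = 3 + X^{2} - 11 X$)
$m{\left(0 \right)} j^{2}{\left(-4 \right)} - 22 = \left(3 + 0^{2} - 0\right) \left(2 \left(-4\right)\right)^{2} - 22 = \left(3 + 0 + 0\right) \left(-8\right)^{2} - 22 = 3 \cdot 64 - 22 = 192 - 22 = 170$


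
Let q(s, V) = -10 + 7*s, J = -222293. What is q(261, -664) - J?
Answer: 224110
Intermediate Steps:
q(261, -664) - J = (-10 + 7*261) - 1*(-222293) = (-10 + 1827) + 222293 = 1817 + 222293 = 224110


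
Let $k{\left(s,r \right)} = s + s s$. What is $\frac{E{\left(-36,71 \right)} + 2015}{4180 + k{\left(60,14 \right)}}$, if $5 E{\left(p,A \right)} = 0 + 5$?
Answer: $\frac{9}{35} \approx 0.25714$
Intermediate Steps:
$E{\left(p,A \right)} = 1$ ($E{\left(p,A \right)} = \frac{0 + 5}{5} = \frac{1}{5} \cdot 5 = 1$)
$k{\left(s,r \right)} = s + s^{2}$
$\frac{E{\left(-36,71 \right)} + 2015}{4180 + k{\left(60,14 \right)}} = \frac{1 + 2015}{4180 + 60 \left(1 + 60\right)} = \frac{2016}{4180 + 60 \cdot 61} = \frac{2016}{4180 + 3660} = \frac{2016}{7840} = 2016 \cdot \frac{1}{7840} = \frac{9}{35}$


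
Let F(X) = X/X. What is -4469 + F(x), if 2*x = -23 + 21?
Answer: -4468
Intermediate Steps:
x = -1 (x = (-23 + 21)/2 = (1/2)*(-2) = -1)
F(X) = 1
-4469 + F(x) = -4469 + 1 = -4468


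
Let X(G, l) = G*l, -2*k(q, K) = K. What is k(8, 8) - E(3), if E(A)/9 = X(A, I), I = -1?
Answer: 23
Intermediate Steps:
k(q, K) = -K/2
E(A) = -9*A (E(A) = 9*(A*(-1)) = 9*(-A) = -9*A)
k(8, 8) - E(3) = -1/2*8 - (-9)*3 = -4 - 1*(-27) = -4 + 27 = 23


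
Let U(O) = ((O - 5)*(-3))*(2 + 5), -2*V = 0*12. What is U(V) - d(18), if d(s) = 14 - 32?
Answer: 123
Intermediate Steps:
d(s) = -18
V = 0 (V = -0*12 = -½*0 = 0)
U(O) = 105 - 21*O (U(O) = ((-5 + O)*(-3))*7 = (15 - 3*O)*7 = 105 - 21*O)
U(V) - d(18) = (105 - 21*0) - 1*(-18) = (105 + 0) + 18 = 105 + 18 = 123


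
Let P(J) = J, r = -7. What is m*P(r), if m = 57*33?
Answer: -13167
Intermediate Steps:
m = 1881
m*P(r) = 1881*(-7) = -13167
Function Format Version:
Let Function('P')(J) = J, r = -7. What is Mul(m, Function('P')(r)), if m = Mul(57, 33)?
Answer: -13167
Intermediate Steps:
m = 1881
Mul(m, Function('P')(r)) = Mul(1881, -7) = -13167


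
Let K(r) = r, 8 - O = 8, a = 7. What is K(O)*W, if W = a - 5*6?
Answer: 0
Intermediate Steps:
O = 0 (O = 8 - 1*8 = 8 - 8 = 0)
W = -23 (W = 7 - 5*6 = 7 - 30 = -23)
K(O)*W = 0*(-23) = 0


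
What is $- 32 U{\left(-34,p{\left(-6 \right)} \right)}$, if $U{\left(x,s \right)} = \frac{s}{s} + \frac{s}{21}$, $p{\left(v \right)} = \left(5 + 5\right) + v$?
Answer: $- \frac{800}{21} \approx -38.095$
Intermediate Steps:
$p{\left(v \right)} = 10 + v$
$U{\left(x,s \right)} = 1 + \frac{s}{21}$ ($U{\left(x,s \right)} = 1 + s \frac{1}{21} = 1 + \frac{s}{21}$)
$- 32 U{\left(-34,p{\left(-6 \right)} \right)} = - 32 \left(1 + \frac{10 - 6}{21}\right) = - 32 \left(1 + \frac{1}{21} \cdot 4\right) = - 32 \left(1 + \frac{4}{21}\right) = \left(-32\right) \frac{25}{21} = - \frac{800}{21}$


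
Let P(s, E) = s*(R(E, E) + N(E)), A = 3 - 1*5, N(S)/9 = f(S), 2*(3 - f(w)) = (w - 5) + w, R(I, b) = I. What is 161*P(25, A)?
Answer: 527275/2 ≈ 2.6364e+5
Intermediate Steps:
f(w) = 11/2 - w (f(w) = 3 - ((w - 5) + w)/2 = 3 - ((-5 + w) + w)/2 = 3 - (-5 + 2*w)/2 = 3 + (5/2 - w) = 11/2 - w)
N(S) = 99/2 - 9*S (N(S) = 9*(11/2 - S) = 99/2 - 9*S)
A = -2 (A = 3 - 5 = -2)
P(s, E) = s*(99/2 - 8*E) (P(s, E) = s*(E + (99/2 - 9*E)) = s*(99/2 - 8*E))
161*P(25, A) = 161*((½)*25*(99 - 16*(-2))) = 161*((½)*25*(99 + 32)) = 161*((½)*25*131) = 161*(3275/2) = 527275/2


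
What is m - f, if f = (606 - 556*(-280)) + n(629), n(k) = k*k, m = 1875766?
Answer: 1323839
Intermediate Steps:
n(k) = k**2
f = 551927 (f = (606 - 556*(-280)) + 629**2 = (606 + 155680) + 395641 = 156286 + 395641 = 551927)
m - f = 1875766 - 1*551927 = 1875766 - 551927 = 1323839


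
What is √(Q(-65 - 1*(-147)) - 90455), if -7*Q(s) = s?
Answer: 3*I*√492541/7 ≈ 300.78*I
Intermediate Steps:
Q(s) = -s/7
√(Q(-65 - 1*(-147)) - 90455) = √(-(-65 - 1*(-147))/7 - 90455) = √(-(-65 + 147)/7 - 90455) = √(-⅐*82 - 90455) = √(-82/7 - 90455) = √(-633267/7) = 3*I*√492541/7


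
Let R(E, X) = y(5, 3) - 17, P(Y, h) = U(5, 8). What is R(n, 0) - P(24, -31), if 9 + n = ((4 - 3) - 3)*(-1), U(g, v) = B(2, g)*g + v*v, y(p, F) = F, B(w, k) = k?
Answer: -103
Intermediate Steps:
U(g, v) = g² + v² (U(g, v) = g*g + v*v = g² + v²)
P(Y, h) = 89 (P(Y, h) = 5² + 8² = 25 + 64 = 89)
n = -7 (n = -9 + ((4 - 3) - 3)*(-1) = -9 + (1 - 3)*(-1) = -9 - 2*(-1) = -9 + 2 = -7)
R(E, X) = -14 (R(E, X) = 3 - 17 = -14)
R(n, 0) - P(24, -31) = -14 - 1*89 = -14 - 89 = -103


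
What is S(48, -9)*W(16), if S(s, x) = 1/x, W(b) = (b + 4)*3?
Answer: -20/3 ≈ -6.6667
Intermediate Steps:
W(b) = 12 + 3*b (W(b) = (4 + b)*3 = 12 + 3*b)
S(48, -9)*W(16) = (12 + 3*16)/(-9) = -(12 + 48)/9 = -1/9*60 = -20/3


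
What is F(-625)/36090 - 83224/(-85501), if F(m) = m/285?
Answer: 34238379899/35177334426 ≈ 0.97331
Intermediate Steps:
F(m) = m/285 (F(m) = m*(1/285) = m/285)
F(-625)/36090 - 83224/(-85501) = ((1/285)*(-625))/36090 - 83224/(-85501) = -125/57*1/36090 - 83224*(-1/85501) = -25/411426 + 83224/85501 = 34238379899/35177334426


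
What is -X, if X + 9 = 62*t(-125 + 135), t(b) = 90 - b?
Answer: -4951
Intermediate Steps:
X = 4951 (X = -9 + 62*(90 - (-125 + 135)) = -9 + 62*(90 - 1*10) = -9 + 62*(90 - 10) = -9 + 62*80 = -9 + 4960 = 4951)
-X = -1*4951 = -4951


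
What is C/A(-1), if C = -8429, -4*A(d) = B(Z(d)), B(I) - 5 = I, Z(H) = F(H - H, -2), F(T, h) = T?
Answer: 33716/5 ≈ 6743.2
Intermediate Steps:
Z(H) = 0 (Z(H) = H - H = 0)
B(I) = 5 + I
A(d) = -5/4 (A(d) = -(5 + 0)/4 = -¼*5 = -5/4)
C/A(-1) = -8429/(-5/4) = -8429*(-⅘) = 33716/5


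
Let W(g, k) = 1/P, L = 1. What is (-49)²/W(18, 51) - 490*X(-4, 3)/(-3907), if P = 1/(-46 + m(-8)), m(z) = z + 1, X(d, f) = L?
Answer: -9354737/207071 ≈ -45.176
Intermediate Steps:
X(d, f) = 1
m(z) = 1 + z
P = -1/53 (P = 1/(-46 + (1 - 8)) = 1/(-46 - 7) = 1/(-53) = -1/53 ≈ -0.018868)
W(g, k) = -53 (W(g, k) = 1/(-1/53) = -53)
(-49)²/W(18, 51) - 490*X(-4, 3)/(-3907) = (-49)²/(-53) - 490*1/(-3907) = 2401*(-1/53) - 490*(-1/3907) = -2401/53 + 490/3907 = -9354737/207071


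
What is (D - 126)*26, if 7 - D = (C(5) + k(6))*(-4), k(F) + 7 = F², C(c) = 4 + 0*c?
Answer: 338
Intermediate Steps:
C(c) = 4 (C(c) = 4 + 0 = 4)
k(F) = -7 + F²
D = 139 (D = 7 - (4 + (-7 + 6²))*(-4) = 7 - (4 + (-7 + 36))*(-4) = 7 - (4 + 29)*(-4) = 7 - 33*(-4) = 7 - 1*(-132) = 7 + 132 = 139)
(D - 126)*26 = (139 - 126)*26 = 13*26 = 338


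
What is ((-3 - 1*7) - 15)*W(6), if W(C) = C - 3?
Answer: -75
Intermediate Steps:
W(C) = -3 + C
((-3 - 1*7) - 15)*W(6) = ((-3 - 1*7) - 15)*(-3 + 6) = ((-3 - 7) - 15)*3 = (-10 - 15)*3 = -25*3 = -75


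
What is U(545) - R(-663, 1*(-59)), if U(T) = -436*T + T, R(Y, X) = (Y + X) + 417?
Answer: -236770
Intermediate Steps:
R(Y, X) = 417 + X + Y (R(Y, X) = (X + Y) + 417 = 417 + X + Y)
U(T) = -435*T
U(545) - R(-663, 1*(-59)) = -435*545 - (417 + 1*(-59) - 663) = -237075 - (417 - 59 - 663) = -237075 - 1*(-305) = -237075 + 305 = -236770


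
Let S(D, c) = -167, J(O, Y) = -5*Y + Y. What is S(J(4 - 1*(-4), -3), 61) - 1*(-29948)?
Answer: 29781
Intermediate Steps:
J(O, Y) = -4*Y
S(J(4 - 1*(-4), -3), 61) - 1*(-29948) = -167 - 1*(-29948) = -167 + 29948 = 29781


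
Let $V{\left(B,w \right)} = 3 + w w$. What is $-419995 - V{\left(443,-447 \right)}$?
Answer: $-619807$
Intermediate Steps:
$V{\left(B,w \right)} = 3 + w^{2}$
$-419995 - V{\left(443,-447 \right)} = -419995 - \left(3 + \left(-447\right)^{2}\right) = -419995 - \left(3 + 199809\right) = -419995 - 199812 = -619807$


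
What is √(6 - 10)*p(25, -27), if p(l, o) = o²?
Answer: 1458*I ≈ 1458.0*I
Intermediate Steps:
√(6 - 10)*p(25, -27) = √(6 - 10)*(-27)² = √(-4)*729 = (2*I)*729 = 1458*I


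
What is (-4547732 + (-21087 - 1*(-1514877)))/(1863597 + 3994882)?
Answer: -3053942/5858479 ≈ -0.52129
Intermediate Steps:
(-4547732 + (-21087 - 1*(-1514877)))/(1863597 + 3994882) = (-4547732 + (-21087 + 1514877))/5858479 = (-4547732 + 1493790)*(1/5858479) = -3053942*1/5858479 = -3053942/5858479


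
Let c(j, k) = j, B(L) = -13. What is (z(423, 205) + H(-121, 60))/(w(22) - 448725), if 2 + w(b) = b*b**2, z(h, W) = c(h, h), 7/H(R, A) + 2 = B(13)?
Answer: -6338/6571185 ≈ -0.00096451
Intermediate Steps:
H(R, A) = -7/15 (H(R, A) = 7/(-2 - 13) = 7/(-15) = 7*(-1/15) = -7/15)
z(h, W) = h
w(b) = -2 + b**3 (w(b) = -2 + b*b**2 = -2 + b**3)
(z(423, 205) + H(-121, 60))/(w(22) - 448725) = (423 - 7/15)/((-2 + 22**3) - 448725) = 6338/(15*((-2 + 10648) - 448725)) = 6338/(15*(10646 - 448725)) = (6338/15)/(-438079) = (6338/15)*(-1/438079) = -6338/6571185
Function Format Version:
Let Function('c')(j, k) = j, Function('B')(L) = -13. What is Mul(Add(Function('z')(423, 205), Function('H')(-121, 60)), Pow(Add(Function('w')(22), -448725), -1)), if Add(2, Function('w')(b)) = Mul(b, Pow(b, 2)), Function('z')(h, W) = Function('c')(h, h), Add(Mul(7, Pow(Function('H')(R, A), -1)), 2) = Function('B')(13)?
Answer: Rational(-6338, 6571185) ≈ -0.00096451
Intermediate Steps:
Function('H')(R, A) = Rational(-7, 15) (Function('H')(R, A) = Mul(7, Pow(Add(-2, -13), -1)) = Mul(7, Pow(-15, -1)) = Mul(7, Rational(-1, 15)) = Rational(-7, 15))
Function('z')(h, W) = h
Function('w')(b) = Add(-2, Pow(b, 3)) (Function('w')(b) = Add(-2, Mul(b, Pow(b, 2))) = Add(-2, Pow(b, 3)))
Mul(Add(Function('z')(423, 205), Function('H')(-121, 60)), Pow(Add(Function('w')(22), -448725), -1)) = Mul(Add(423, Rational(-7, 15)), Pow(Add(Add(-2, Pow(22, 3)), -448725), -1)) = Mul(Rational(6338, 15), Pow(Add(Add(-2, 10648), -448725), -1)) = Mul(Rational(6338, 15), Pow(Add(10646, -448725), -1)) = Mul(Rational(6338, 15), Pow(-438079, -1)) = Mul(Rational(6338, 15), Rational(-1, 438079)) = Rational(-6338, 6571185)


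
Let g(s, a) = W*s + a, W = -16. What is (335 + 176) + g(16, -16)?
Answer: 239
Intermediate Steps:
g(s, a) = a - 16*s (g(s, a) = -16*s + a = a - 16*s)
(335 + 176) + g(16, -16) = (335 + 176) + (-16 - 16*16) = 511 + (-16 - 256) = 511 - 272 = 239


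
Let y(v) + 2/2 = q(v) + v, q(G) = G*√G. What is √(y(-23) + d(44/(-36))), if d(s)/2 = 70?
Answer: √(116 - 23*I*√23) ≈ 11.749 - 4.6942*I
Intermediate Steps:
d(s) = 140 (d(s) = 2*70 = 140)
q(G) = G^(3/2)
y(v) = -1 + v + v^(3/2) (y(v) = -1 + (v^(3/2) + v) = -1 + (v + v^(3/2)) = -1 + v + v^(3/2))
√(y(-23) + d(44/(-36))) = √((-1 - 23 + (-23)^(3/2)) + 140) = √((-1 - 23 - 23*I*√23) + 140) = √((-24 - 23*I*√23) + 140) = √(116 - 23*I*√23)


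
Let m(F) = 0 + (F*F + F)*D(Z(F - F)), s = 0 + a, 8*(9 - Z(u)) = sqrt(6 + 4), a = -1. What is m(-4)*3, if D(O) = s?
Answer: -36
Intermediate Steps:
Z(u) = 9 - sqrt(10)/8 (Z(u) = 9 - sqrt(6 + 4)/8 = 9 - sqrt(10)/8)
s = -1 (s = 0 - 1 = -1)
D(O) = -1
m(F) = -F - F**2 (m(F) = 0 + (F*F + F)*(-1) = 0 + (F**2 + F)*(-1) = 0 + (F + F**2)*(-1) = 0 + (-F - F**2) = -F - F**2)
m(-4)*3 = -1*(-4)*(1 - 4)*3 = -1*(-4)*(-3)*3 = -12*3 = -36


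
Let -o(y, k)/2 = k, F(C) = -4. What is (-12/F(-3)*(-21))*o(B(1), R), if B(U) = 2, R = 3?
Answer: 378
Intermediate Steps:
o(y, k) = -2*k
(-12/F(-3)*(-21))*o(B(1), R) = (-12/(-4)*(-21))*(-2*3) = (-12*(-¼)*(-21))*(-6) = (3*(-21))*(-6) = -63*(-6) = 378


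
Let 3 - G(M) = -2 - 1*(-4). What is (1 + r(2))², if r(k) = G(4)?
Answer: 4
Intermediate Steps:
G(M) = 1 (G(M) = 3 - (-2 - 1*(-4)) = 3 - (-2 + 4) = 3 - 1*2 = 3 - 2 = 1)
r(k) = 1
(1 + r(2))² = (1 + 1)² = 2² = 4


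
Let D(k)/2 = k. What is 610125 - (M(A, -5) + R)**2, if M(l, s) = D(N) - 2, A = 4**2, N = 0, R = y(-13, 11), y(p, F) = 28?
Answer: 609449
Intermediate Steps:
R = 28
A = 16
D(k) = 2*k
M(l, s) = -2 (M(l, s) = 2*0 - 2 = 0 - 2 = -2)
610125 - (M(A, -5) + R)**2 = 610125 - (-2 + 28)**2 = 610125 - 1*26**2 = 610125 - 1*676 = 610125 - 676 = 609449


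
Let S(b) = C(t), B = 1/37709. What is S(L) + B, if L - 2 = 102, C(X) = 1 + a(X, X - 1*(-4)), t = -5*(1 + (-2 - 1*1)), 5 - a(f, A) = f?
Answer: -150835/37709 ≈ -4.0000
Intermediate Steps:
a(f, A) = 5 - f
t = 10 (t = -5*(1 + (-2 - 1)) = -5*(1 - 3) = -5*(-2) = 10)
B = 1/37709 ≈ 2.6519e-5
C(X) = 6 - X (C(X) = 1 + (5 - X) = 6 - X)
L = 104 (L = 2 + 102 = 104)
S(b) = -4 (S(b) = 6 - 1*10 = 6 - 10 = -4)
S(L) + B = -4 + 1/37709 = -150835/37709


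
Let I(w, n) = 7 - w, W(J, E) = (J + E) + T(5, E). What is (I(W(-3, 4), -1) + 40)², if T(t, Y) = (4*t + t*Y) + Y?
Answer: 4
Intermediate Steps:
T(t, Y) = Y + 4*t + Y*t (T(t, Y) = (4*t + Y*t) + Y = Y + 4*t + Y*t)
W(J, E) = 20 + J + 7*E (W(J, E) = (J + E) + (E + 4*5 + E*5) = (E + J) + (E + 20 + 5*E) = (E + J) + (20 + 6*E) = 20 + J + 7*E)
(I(W(-3, 4), -1) + 40)² = ((7 - (20 - 3 + 7*4)) + 40)² = ((7 - (20 - 3 + 28)) + 40)² = ((7 - 1*45) + 40)² = ((7 - 45) + 40)² = (-38 + 40)² = 2² = 4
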